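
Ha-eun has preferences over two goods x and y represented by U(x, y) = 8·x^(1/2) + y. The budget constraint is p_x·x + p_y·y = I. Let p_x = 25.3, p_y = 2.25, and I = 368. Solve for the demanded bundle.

MU_x = 4/√x, MU_y = 1. Tangency: 4/√x = p_x/p_y.
Solve: √x = 4·p_y/p_x, so x*(p_x,p_y) = (4·p_y/p_x)², and y* = (I − p_x·x*)/p_y.
Plugging in: x* = (4·2.25/25.3)² = 0.1265, y* = 162.1326.

x* = 0.1265, y* = 162.1326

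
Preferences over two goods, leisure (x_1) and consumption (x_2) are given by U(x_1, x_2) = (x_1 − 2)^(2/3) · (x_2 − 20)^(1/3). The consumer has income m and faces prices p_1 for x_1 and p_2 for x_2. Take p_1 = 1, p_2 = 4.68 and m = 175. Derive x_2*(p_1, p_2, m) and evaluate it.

x_2* = 25.6553

Let x_1' = x_1−2, x_2' = x_2−20. MRS = 2·x_2'/x_1' = p_1/p_2.
After buying the subsistence bundle (2, 20), a share 2/3 of the remaining income goes to x_1: x_1* = 2 + 2/3·(m − 2p_1 − 20p_2)/p_1.
Discretionary income = 175 − 2·1 − 20·4.68 = 79.4; x_2* = 20 + 1/3·79.4/4.68 = 25.6553.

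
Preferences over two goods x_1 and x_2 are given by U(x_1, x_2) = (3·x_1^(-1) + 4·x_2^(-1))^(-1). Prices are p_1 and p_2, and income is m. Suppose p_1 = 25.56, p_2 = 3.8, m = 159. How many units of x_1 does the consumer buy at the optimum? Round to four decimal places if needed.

From the CES first-order condition, (3/4)·(x_2/x_1)^(2) = p_1/p_2.
Solve for the ratio: x_2/x_1 = [(4/3)·p_1/p_2]^(0.5).
Substitute x_2 = (x_2/x_1)·x_1 into the budget: x_1* = m/(p_1 + p_2·(x_2/x_1)).
Numerically x_2/x_1 = 2.994732, so x_1* = 159/(25.56 + 3.8·2.994732) = 4.3043.

x_1* = 4.3043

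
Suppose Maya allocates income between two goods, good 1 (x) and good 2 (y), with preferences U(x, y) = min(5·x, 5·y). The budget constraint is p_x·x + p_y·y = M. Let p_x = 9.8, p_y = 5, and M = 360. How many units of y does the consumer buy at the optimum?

With perfect complements, no substitution: consume in ratio x:y = 5:5.
Budget: p_x·x + p_y·x = M, so (5·p_x + 5·p_y)·x = 5·M.
Demand: x*(p_x,p_y,M) = 5·M/(5·p_x + 5·p_y), y* = 5·M/(5·p_x + 5·p_y).
Here 5·9.8 + 5·5 = 74, giving y* = 24.3243.

y* = 24.3243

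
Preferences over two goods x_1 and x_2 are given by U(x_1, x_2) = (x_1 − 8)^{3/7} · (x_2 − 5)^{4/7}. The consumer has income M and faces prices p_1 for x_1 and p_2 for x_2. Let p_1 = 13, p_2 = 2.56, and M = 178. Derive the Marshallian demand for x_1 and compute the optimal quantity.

Let x_1' = x_1−8, x_2' = x_2−5. MRS = (3/4)·x_2'/x_1' = p_1/p_2.
Substituting into the budget: x_1* = 8 + 3/7·(M − 8·p_1 − 5·p_2)/p_1, and x_2* = 5 + 4/7·(…)/p_2.
Discretionary income = 178 − 8·13 − 5·2.56 = 61.2; x_1* = 8 + 3/7·61.2/13 = 10.0176.

x_1* = 10.0176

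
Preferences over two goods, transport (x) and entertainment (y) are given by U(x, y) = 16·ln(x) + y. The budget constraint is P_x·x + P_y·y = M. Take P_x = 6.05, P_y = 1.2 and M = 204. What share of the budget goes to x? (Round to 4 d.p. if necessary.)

share on x = 0.0941

MU_x = 16/x, MU_y = 1. Tangency: 16/x = P_x/P_y.
So x*(P_x,P_y) = 16·P_y/P_x, independent of income; and y* = (M − 16·P_y)/P_y.
At the given prices: x* = 16·1.2/6.05 = 3.1736, and y* = 154.
Expenditure on x: 6.05·3.1736 = 19.2; share = 0.0941.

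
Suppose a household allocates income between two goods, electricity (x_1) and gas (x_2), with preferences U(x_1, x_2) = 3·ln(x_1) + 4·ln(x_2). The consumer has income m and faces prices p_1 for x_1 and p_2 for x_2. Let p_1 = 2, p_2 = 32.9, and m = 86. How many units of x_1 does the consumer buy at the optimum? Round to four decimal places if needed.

x_1* = 18.4286

At p_1=2, p_2=32.9, m=86: x_1* = 3/7·86/2 = 18.4286.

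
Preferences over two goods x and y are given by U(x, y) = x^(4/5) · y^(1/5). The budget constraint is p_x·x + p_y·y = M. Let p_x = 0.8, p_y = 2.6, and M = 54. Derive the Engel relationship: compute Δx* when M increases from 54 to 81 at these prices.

MU_x/MU_y = (0.8·y)/(0.2·x); tangency sets this equal to p_x/p_y.
Rearranging, p_y·y = (1/4)·p_x·x. Substituting into the budget gives p_x·x·(1 + (1/4)) = M.
Demand: x*(p_x,p_y,M) = 0.8·M/p_x and y* = 0.2·M/p_y.
At p_x=0.8, p_y=2.6, M=54: x* = 0.8·54/0.8 = 54.
At M' = 81: x* = 81. Change: 81 − 54 = 27.

Δx* = 27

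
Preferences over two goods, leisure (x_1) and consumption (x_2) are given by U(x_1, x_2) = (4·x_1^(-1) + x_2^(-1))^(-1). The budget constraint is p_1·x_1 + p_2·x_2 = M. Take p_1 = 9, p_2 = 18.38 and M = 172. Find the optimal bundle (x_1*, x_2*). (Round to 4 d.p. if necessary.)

x_1* = 11.1465, x_2* = 3.8999

From the CES first-order condition, 4·(x_2/x_1)^(2) = p_1/p_2.
Solve for the ratio: x_2/x_1 = [(1/4)·p_1/p_2]^(0.5).
With the ratio pinned down, the budget gives x_1* = M/(p_1 + p_2·(x_2/x_1)) and x_2* = (x_2/x_1)·x_1*.
Numerically x_2/x_1 = 0.34988, so x_1* = 172/(9 + 18.38·0.34988) = 11.1465 and x_2* = 0.34988·11.1465 = 3.8999.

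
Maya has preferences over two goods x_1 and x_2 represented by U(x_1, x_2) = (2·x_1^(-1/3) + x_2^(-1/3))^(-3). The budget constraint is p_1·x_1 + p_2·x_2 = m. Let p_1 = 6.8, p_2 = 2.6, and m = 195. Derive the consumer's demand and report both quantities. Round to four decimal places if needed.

x_1* = 19.5401, x_2* = 23.895

From the CES first-order condition, 2·(x_2/x_1)^(4/3) = p_1/p_2.
Solve for the ratio: x_2/x_1 = [(1/2)·p_1/p_2]^(0.75).
Substitute x_2 = (x_2/x_1)·x_1 into the budget: x_1* = m/(p_1 + p_2·(x_2/x_1)).
Numerically x_2/x_1 = 1.222867, so x_1* = 195/(6.8 + 2.6·1.222867) = 19.5401 and x_2* = 1.222867·19.5401 = 23.895.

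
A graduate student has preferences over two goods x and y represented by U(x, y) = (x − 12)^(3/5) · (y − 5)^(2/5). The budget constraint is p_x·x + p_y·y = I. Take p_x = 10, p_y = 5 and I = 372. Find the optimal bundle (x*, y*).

x* = 25.62, y* = 23.16

Substituting into the budget: x* = 12 + 0.6·(I − 12·p_x − 5·p_y)/p_x, and y* = 5 + 0.4·(…)/p_y.
Discretionary income = 372 − 12·10 − 5·5 = 227; x* = 12 + 0.6·227/10 = 25.62; y* = 5 + 0.4·227/5 = 23.16.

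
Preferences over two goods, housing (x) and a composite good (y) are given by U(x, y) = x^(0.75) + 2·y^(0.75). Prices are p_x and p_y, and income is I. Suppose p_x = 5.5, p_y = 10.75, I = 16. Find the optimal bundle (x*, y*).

From the CES first-order condition, (1/2)·(y/x)^(0.25) = p_x/p_y.
Hence y/x = (2·p_x/p_y)^(1/(0.25)), i.e. raised to the 4 power.
With the ratio pinned down, the budget gives x* = I/(p_x + p_y·(y/x)) and y* = (y/x)·x*.
Numerically y/x = 1.096319, so x* = 16/(5.5 + 10.75·1.096319) = 0.9256 and y* = 1.096319·0.9256 = 1.0148.

x* = 0.9256, y* = 1.0148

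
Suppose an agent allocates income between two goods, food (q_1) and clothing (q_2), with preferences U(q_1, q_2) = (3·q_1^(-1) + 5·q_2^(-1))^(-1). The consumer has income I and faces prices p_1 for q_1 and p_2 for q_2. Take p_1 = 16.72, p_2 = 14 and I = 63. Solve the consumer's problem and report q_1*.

q_1* = 1.7274

From the CES first-order condition, (3/5)·(q_2/q_1)^(2) = p_1/p_2.
Solve for the ratio: q_2/q_1 = [(5/3)·p_1/p_2]^(0.5).
With the ratio pinned down, the budget gives q_1* = I/(p_1 + p_2·(q_2/q_1)) and q_2* = (q_2/q_1)·q_1*.
Numerically q_2/q_1 = 1.410842, so q_1* = 63/(16.72 + 14·1.410842) = 1.7274.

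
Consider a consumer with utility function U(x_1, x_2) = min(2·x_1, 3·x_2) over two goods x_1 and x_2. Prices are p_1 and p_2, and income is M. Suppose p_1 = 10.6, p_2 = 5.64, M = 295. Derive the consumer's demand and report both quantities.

x_1* = 20.5432, x_2* = 13.6955

Demand: x_1*(p_1,p_2,M) = 3·M/(3·p_1 + 2·p_2), x_2* = 2·M/(3·p_1 + 2·p_2).
Here 3·10.6 + 2·5.64 = 43.08, giving x_1* = 20.5432 and x_2* = 13.6955.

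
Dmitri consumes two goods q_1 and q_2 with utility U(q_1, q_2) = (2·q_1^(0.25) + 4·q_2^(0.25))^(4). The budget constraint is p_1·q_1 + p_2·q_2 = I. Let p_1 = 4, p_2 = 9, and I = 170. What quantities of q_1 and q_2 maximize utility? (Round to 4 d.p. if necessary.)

q_1* = 14.5399, q_2* = 12.4267

Numerically q_2/q_1 = 0.854666, so q_1* = 170/(4 + 9·0.854666) = 14.5399 and q_2* = 0.854666·14.5399 = 12.4267.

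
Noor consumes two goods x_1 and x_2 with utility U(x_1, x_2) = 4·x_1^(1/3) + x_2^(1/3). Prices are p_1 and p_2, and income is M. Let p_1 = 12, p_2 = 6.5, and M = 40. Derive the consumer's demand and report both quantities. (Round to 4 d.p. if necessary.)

x_1* = 2.8494, x_2* = 0.8934

MU_x_1 ∝ 4·x_1^(-2/3), MU_x_2 ∝ x_2^(-2/3), so MRS = 4·(x_2/x_1)^(2/3) = p_1/p_2.
Hence x_2/x_1 = ((1/4)·p_1/p_2)^(1/(2/3)), i.e. raised to the 1.5 power.
With the ratio pinned down, the budget gives x_1* = M/(p_1 + p_2·(x_2/x_1)) and x_2* = (x_2/x_1)·x_1*.
Numerically x_2/x_1 = 0.313554, so x_1* = 40/(12 + 6.5·0.313554) = 2.8494 and x_2* = 0.313554·2.8494 = 0.8934.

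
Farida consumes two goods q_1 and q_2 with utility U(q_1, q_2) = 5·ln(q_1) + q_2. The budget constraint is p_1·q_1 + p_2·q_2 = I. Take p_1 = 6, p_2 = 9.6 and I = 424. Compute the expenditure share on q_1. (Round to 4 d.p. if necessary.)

share on q_1 = 0.1132

MU_q_1 = 5/q_1, MU_q_2 = 1. Tangency: 5/q_1 = p_1/p_2.
So q_1*(p_1,p_2) = 5·p_2/p_1, independent of income; and q_2* = (I − 5·p_2)/p_2.
At the given prices: q_1* = 5·9.6/6 = 8, and q_2* = 39.1667.
Expenditure on q_1: 6·8 = 48; share = 0.1132.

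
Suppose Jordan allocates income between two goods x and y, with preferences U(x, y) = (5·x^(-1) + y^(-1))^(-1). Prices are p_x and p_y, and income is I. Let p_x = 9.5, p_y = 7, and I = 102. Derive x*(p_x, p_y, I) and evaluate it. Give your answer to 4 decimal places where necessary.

x* = 7.7585

MU_x ∝ 5·x^(-2), MU_y ∝ y^(-2), so MRS = 5·(y/x)^(2) = p_x/p_y.
Solve for the ratio: y/x = [(1/5)·p_x/p_y]^(0.5).
Substitute y = (y/x)·x into the budget: x* = I/(p_x + p_y·(y/x)).
Numerically y/x = 0.520988, so x* = 102/(9.5 + 7·0.520988) = 7.7585.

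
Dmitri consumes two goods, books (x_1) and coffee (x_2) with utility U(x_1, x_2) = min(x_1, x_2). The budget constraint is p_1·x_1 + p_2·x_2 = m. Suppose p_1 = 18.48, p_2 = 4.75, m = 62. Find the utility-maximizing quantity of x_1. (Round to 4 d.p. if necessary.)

Leontief preferences: the optimum is at the kink where x_1/1 = x_2/1, i.e. x_2 = x_1.
Budget: p_1·x_1 + p_2·x_1 = m, so (p_1 + p_2)·x_1 = m.
Demand: x_1*(p_1,p_2,m) = m/(p_1 + p_2), x_2* = m/(p_1 + p_2).
Here 18.48 + 4.75 = 23.23, giving x_1* = 2.669.

x_1* = 2.669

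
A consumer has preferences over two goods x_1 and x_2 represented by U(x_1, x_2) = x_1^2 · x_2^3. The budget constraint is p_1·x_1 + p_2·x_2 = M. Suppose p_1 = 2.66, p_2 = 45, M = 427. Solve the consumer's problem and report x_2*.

x_2* = 5.6933

Tangency: MRS = (2/3)·x_2/x_1 = p_1/p_2.
Rearranging, p_2·x_2 = (3/2)·p_1·x_1. Substituting into the budget gives p_1·x_1·(1 + (3/2)) = M.
Demand: x_1*(p_1,p_2,M) = 0.4·M/p_1 and x_2* = 0.6·M/p_2.
At p_1=2.66, p_2=45, M=427: x_2* = 0.6·427/45 = 5.6933.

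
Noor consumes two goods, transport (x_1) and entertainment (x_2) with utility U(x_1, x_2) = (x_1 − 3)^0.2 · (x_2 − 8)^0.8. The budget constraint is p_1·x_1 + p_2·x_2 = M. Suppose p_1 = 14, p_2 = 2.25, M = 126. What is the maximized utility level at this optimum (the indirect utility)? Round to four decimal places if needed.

V = 12.3382

Discretionary income = 126 − 3·14 − 8·2.25 = 66; x_1* = 3 + 0.2·66/14 = 3.9429; x_2* = 8 + 0.8·66/2.25 = 31.4667.
Utility at the optimum: U(3.9429, 31.4667) = 12.3382.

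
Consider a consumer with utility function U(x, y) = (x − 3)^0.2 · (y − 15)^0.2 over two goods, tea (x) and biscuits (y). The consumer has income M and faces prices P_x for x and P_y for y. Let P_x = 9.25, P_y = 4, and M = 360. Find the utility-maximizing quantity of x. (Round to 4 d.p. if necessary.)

x* = 17.7162

Let x' = x−3, y' = y−15. MRS = y'/x' = P_x/P_y.
Substituting into the budget: x* = 3 + 0.5·(M − 3·P_x − 15·P_y)/P_x, and y* = 15 + 0.5·(…)/P_y.
Discretionary income = 360 − 3·9.25 − 15·4 = 272.25; x* = 3 + 0.5·272.25/9.25 = 17.7162.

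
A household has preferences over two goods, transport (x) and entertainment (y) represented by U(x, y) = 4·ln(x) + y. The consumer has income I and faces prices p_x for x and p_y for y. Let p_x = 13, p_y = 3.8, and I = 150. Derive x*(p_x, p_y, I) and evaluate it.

x* = 1.1692

Set MRS = p_x/p_y: (4/x)/1 = p_x/p_y.
So x*(p_x,p_y) = 4·p_y/p_x, independent of income; and y* = (I − 4·p_y)/p_y.
At the given prices: x* = 4·3.8/13 = 1.1692.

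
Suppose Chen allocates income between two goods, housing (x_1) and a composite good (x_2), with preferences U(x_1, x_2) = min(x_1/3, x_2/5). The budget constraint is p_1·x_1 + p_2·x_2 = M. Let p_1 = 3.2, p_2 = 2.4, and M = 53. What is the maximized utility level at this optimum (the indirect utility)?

V = 2.4537

Leontief preferences: the optimum is at the kink where x_1/3 = x_2/5, i.e. x_2 = (5/3)·x_1.
Budget: p_1·x_1 + p_2·(5/3)·x_1 = M, so (3·p_1 + 5·p_2)·x_1 = 3·M.
Demand: x_1*(p_1,p_2,M) = 3·M/(3·p_1 + 5·p_2), x_2* = 5·M/(3·p_1 + 5·p_2).
Here 3·3.2 + 5·2.4 = 21.6, giving x_1* = 7.3611 and x_2* = 12.2685.
Utility at the optimum: U(7.3611, 12.2685) = 2.4537.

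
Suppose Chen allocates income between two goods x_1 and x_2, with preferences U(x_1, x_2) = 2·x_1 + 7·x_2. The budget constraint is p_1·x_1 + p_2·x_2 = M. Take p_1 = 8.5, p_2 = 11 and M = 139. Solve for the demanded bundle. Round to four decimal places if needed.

x_1* = 0, x_2* = 12.6364

Perfect substitutes: compare marginal utility per dollar. 2/p_1 vs 7/p_2 → 0.2353 vs 0.6364.
x_2 gives more utility per dollar, so spend all income on x_2: x_2* = M/p_2, x_1* = 0.
Numerically: x_1* = 0, x_2* = 12.6364.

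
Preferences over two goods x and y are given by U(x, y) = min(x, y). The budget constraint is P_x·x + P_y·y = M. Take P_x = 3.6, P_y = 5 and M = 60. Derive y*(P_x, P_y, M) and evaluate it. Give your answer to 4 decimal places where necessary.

Leontief preferences: the optimum is at the kink where x/1 = y/1, i.e. y = x.
Budget: P_x·x + P_y·x = M, so (P_x + P_y)·x = M.
Demand: x*(P_x,P_y,M) = M/(P_x + P_y), y* = M/(P_x + P_y).
Here 3.6 + 5 = 8.6, giving y* = 6.9767.

y* = 6.9767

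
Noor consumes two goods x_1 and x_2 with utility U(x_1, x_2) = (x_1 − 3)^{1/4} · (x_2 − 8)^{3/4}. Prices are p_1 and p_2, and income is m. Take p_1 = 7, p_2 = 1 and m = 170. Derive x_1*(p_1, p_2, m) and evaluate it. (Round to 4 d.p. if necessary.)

Let x_1' = x_1−3, x_2' = x_2−8. MRS = (1/3)·x_2'/x_1' = p_1/p_2.
Substituting into the budget: x_1* = 3 + 0.25·(m − 3·p_1 − 8·p_2)/p_1, and x_2* = 8 + 0.75·(…)/p_2.
Discretionary income = 170 − 3·7 − 8·1 = 141; x_1* = 3 + 0.25·141/7 = 8.0357.

x_1* = 8.0357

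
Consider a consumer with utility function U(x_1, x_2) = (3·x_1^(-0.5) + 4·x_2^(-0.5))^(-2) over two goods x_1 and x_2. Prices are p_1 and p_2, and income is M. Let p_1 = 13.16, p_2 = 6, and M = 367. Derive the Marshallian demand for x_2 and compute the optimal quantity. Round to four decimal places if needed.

MU_x_1 ∝ 3·x_1^(-1.5), MU_x_2 ∝ 4·x_2^(-1.5), so MRS = (3/4)·(x_2/x_1)^(1.5) = p_1/p_2.
Solve for the ratio: x_2/x_1 = [(4/3)·p_1/p_2]^(2/3).
With the ratio pinned down, the budget gives x_1* = M/(p_1 + p_2·(x_2/x_1)) and x_2* = (x_2/x_1)·x_1*.
Numerically x_2/x_1 = 2.045011, so x_1* = 367/(13.16 + 6·2.045011) = 14.4317 and x_2* = 2.045011·14.4317 = 29.5131.

x_2* = 29.5131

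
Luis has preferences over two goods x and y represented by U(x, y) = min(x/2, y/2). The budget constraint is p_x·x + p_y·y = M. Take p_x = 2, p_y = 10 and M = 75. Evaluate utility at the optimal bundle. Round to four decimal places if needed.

With perfect complements, no substitution: consume in ratio x:y = 2:2.
Budget: p_x·x + p_y·x = M, so (2·p_x + 2·p_y)·x = 2·M.
Demand: x*(p_x,p_y,M) = 2·M/(2·p_x + 2·p_y), y* = 2·M/(2·p_x + 2·p_y).
Here 2·2 + 2·10 = 24, giving x* = 6.25 and y* = 6.25.
Utility at the optimum: U(6.25, 6.25) = 3.125.

V = 3.125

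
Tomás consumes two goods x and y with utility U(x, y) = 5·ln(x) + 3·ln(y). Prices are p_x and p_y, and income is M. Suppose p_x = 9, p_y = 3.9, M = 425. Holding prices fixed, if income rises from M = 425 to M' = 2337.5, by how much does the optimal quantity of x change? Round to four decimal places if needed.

MU_x/MU_y = (5·y)/(3·x); tangency sets this equal to p_x/p_y.
So 5·p_y·y = 3·p_x·x; combined with the budget, a share 0.625 of income goes to x.
Demand: x*(p_x,p_y,M) = 0.625·M/p_x and y* = 0.375·M/p_y.
At p_x=9, p_y=3.9, M=425: x* = 0.625·425/9 = 29.5139.
At M' = 2337.5: x* = 162.3264. Change: 162.3264 − 29.5139 = 132.8125.

Δx* = 132.8125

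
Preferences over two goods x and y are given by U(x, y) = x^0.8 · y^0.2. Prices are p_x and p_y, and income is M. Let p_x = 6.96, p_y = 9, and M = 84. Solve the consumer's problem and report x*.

The MRS is 4·y/x. Set MRS = p_x/p_y.
Rearranging, p_y·y = (1/4)·p_x·x. Substituting into the budget gives p_x·x·(1 + (1/4)) = M.
Demand: x*(p_x,p_y,M) = 0.8·M/p_x and y* = 0.2·M/p_y.
At p_x=6.96, p_y=9, M=84: x* = 0.8·84/6.96 = 9.6552.

x* = 9.6552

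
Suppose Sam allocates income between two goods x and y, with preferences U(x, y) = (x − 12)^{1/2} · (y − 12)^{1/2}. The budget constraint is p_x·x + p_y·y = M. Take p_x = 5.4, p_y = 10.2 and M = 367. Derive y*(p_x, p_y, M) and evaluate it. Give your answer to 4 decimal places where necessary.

Let x' = x−12, y' = y−12. MRS = y'/x' = p_x/p_y.
Substituting into the budget: x* = 12 + 0.5·(M − 12·p_x − 12·p_y)/p_x, and y* = 12 + 0.5·(…)/p_y.
Discretionary income = 367 − 12·5.4 − 12·10.2 = 179.8; y* = 12 + 0.5·179.8/10.2 = 20.8137.

y* = 20.8137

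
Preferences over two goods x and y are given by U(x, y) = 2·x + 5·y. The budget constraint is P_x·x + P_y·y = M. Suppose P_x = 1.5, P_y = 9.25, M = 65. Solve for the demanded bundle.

x* = 43.3333, y* = 0

Perfect substitutes: compare marginal utility per dollar. 2/P_x vs 5/P_y → 1.3333 vs 0.5405.
x gives more utility per dollar, so spend all income on x: x* = M/P_x, y* = 0.
Numerically: x* = 43.3333, y* = 0.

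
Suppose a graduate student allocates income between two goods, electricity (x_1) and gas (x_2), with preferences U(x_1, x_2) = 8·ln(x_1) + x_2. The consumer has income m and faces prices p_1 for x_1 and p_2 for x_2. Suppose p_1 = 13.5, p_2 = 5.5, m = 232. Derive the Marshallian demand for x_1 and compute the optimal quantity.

At the given prices: x_1* = 8·5.5/13.5 = 3.2593.

x_1* = 3.2593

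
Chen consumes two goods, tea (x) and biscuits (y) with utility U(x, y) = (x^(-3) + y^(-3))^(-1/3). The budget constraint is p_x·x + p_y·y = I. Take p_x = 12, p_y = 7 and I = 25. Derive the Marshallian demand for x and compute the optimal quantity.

x* = 1.2494

From the CES first-order condition, (y/x)^(4) = p_x/p_y.
Hence y/x = (p_x/p_y)^(1/(4)), i.e. raised to the 0.25 power.
With the ratio pinned down, the budget gives x* = I/(p_x + p_y·(y/x)) and y* = (y/x)·x*.
Numerically y/x = 1.14425, so x* = 25/(12 + 7·1.14425) = 1.2494.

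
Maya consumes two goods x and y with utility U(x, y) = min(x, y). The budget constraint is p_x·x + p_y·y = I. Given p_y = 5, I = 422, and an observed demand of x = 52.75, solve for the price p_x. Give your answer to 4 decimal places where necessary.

With perfect complements, no substitution: consume in ratio x:y = 1:1.
Budget: p_x·x + p_y·x = I, so (p_x + p_y)·x = I.
Demand: x*(p_x,p_y,I) = I/(p_x + p_y), y* = I/(p_x + p_y).
Set x* = 52.75 in the demand function and solve for p_x: p_x = 3.

p_x = 3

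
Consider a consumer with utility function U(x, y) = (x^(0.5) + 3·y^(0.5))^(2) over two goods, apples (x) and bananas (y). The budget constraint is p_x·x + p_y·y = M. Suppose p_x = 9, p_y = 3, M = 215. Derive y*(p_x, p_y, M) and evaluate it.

y* = 69.1071

From the CES first-order condition, (1/3)·(y/x)^(0.5) = p_x/p_y.
Hence y/x = (3·p_x/p_y)^(1/(0.5)), i.e. raised to the 2 power.
Substitute y = (y/x)·x into the budget: x* = M/(p_x + p_y·(y/x)).
Numerically y/x = 81, so x* = 215/(9 + 3·81) = 0.8532 and y* = 81·0.8532 = 69.1071.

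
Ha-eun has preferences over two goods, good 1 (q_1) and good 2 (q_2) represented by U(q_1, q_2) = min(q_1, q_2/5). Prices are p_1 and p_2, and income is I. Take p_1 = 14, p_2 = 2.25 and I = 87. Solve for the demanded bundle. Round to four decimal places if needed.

q_1* = 3.4455, q_2* = 17.2277

Leontief preferences: the optimum is at the kink where q_1/1 = q_2/5, i.e. q_2 = 5·q_1.
Budget: p_1·q_1 + p_2·5·q_1 = I, so (p_1 + 5·p_2)·q_1 = I.
Demand: q_1*(p_1,p_2,I) = I/(p_1 + 5·p_2), q_2* = 5·I/(p_1 + 5·p_2).
Here 14 + 5·2.25 = 25.25, giving q_1* = 3.4455 and q_2* = 17.2277.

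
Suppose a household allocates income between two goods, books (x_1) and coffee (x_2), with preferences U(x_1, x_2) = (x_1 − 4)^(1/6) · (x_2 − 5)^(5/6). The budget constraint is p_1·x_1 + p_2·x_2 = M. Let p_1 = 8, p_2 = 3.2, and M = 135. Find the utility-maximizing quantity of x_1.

x_1* = 5.8125

Discretionary income = 135 − 4·8 − 5·3.2 = 87; x_1* = 4 + 1/6·87/8 = 5.8125.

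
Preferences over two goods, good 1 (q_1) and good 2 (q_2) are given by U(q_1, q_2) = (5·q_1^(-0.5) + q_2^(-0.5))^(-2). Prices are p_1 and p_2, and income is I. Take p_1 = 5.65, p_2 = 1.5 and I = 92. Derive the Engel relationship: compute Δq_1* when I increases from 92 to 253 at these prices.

From the CES first-order condition, 5·(q_2/q_1)^(1.5) = p_1/p_2.
Solve for the ratio: q_2/q_1 = [(1/5)·p_1/p_2]^(2/3).
With the ratio pinned down, the budget gives q_1* = I/(p_1 + p_2·(q_2/q_1)) and q_2* = (q_2/q_1)·q_1*.
Numerically q_2/q_1 = 0.827926, so q_1* = 92/(5.65 + 1.5·0.827926) = 13.349.
At I' = 253: q_1* = 36.7098. Change: 36.7098 − 13.349 = 23.3608.

Δq_1* = 23.3608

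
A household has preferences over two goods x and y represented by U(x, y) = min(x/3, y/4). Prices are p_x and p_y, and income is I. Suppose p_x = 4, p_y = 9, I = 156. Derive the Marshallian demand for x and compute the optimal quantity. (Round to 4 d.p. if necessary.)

x* = 9.75

Here 3·4 + 4·9 = 48, giving x* = 9.75.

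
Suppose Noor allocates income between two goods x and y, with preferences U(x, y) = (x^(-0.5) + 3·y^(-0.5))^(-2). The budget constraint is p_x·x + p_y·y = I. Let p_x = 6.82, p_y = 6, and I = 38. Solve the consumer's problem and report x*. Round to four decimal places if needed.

x* = 1.8615

MU_x ∝ x^(-1.5), MU_y ∝ 3·y^(-1.5), so MRS = (1/3)·(y/x)^(1.5) = p_x/p_y.
Solve for the ratio: y/x = [3·p_x/p_y]^(2/3).
Substitute y = (y/x)·x into the budget: x* = I/(p_x + p_y·(y/x)).
Numerically y/x = 2.265529, so x* = 38/(6.82 + 6·2.265529) = 1.8615.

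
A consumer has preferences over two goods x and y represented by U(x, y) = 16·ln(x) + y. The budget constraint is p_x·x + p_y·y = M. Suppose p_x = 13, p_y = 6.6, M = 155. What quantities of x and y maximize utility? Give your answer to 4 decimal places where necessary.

x* = 8.1231, y* = 7.4848

Set MRS = p_x/p_y: (16/x)/1 = p_x/p_y.
So x*(p_x,p_y) = 16·p_y/p_x, independent of income; and y* = (M − 16·p_y)/p_y.
At the given prices: x* = 16·6.6/13 = 8.1231, and y* = 7.4848.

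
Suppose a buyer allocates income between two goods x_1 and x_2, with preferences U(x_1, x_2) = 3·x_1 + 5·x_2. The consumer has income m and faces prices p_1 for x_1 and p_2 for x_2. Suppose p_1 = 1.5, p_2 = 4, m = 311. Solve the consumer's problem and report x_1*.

Linear utility — the consumer picks whichever good has higher MU/price: 3/1.5 = 2 vs 5/4 = 1.25.
x_1 gives more utility per dollar, so spend all income on x_1: x_1* = m/p_1, x_2* = 0.
Numerically: x_1* = 207.3333, x_2* = 0.

x_1* = 207.3333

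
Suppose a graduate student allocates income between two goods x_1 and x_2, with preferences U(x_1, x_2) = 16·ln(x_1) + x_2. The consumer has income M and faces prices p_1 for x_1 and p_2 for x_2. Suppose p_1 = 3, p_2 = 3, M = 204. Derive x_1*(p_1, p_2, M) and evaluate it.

Set MRS = p_1/p_2: (16/x_1)/1 = p_1/p_2.
So x_1*(p_1,p_2) = 16·p_2/p_1, independent of income; and x_2* = (M − 16·p_2)/p_2.
At the given prices: x_1* = 16·3/3 = 16.

x_1* = 16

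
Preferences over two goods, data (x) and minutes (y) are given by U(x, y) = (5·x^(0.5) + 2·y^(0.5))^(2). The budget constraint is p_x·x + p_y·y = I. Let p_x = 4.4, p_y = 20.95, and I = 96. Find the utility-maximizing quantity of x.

x* = 21.1088

MRS = MU_x/MU_y = (5/2)·(y/x)^(0.5). Set equal to p_x/p_y.
Hence y/x = ((2/5)·p_x/p_y)^(1/(0.5)), i.e. raised to the 2 power.
Substitute y = (y/x)·x into the budget: x* = I/(p_x + p_y·(y/x)).
Numerically y/x = 0.007058, so x* = 96/(4.4 + 20.95·0.007058) = 21.1088.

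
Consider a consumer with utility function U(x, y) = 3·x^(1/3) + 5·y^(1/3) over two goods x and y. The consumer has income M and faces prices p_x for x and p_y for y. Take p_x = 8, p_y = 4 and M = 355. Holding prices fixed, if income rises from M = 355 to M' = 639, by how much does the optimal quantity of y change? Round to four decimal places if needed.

Δy* = 53.4384

From the CES first-order condition, (3/5)·(y/x)^(2/3) = p_x/p_y.
Solve for the ratio: y/x = [(5/3)·p_x/p_y]^(1.5).
Substitute y = (y/x)·x into the budget: x* = M/(p_x + p_y·(y/x)).
Numerically y/x = 6.085806, so x* = 355/(8 + 4·6.085806) = 10.976 and y* = 6.085806·10.976 = 66.798.
At M' = 639: y* = 120.2363. Change: 120.2363 − 66.798 = 53.4384.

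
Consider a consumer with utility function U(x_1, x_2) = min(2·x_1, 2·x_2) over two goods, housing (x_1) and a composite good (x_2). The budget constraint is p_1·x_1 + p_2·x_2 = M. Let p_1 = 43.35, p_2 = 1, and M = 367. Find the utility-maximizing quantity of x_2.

x_2* = 8.2751

Leontief preferences: the optimum is at the kink where x_1/2 = x_2/2, i.e. x_2 = x_1.
Budget: p_1·x_1 + p_2·x_1 = M, so (2·p_1 + 2·p_2)·x_1 = 2·M.
Demand: x_1*(p_1,p_2,M) = 2·M/(2·p_1 + 2·p_2), x_2* = 2·M/(2·p_1 + 2·p_2).
Here 2·43.35 + 2·1 = 88.7, giving x_2* = 8.2751.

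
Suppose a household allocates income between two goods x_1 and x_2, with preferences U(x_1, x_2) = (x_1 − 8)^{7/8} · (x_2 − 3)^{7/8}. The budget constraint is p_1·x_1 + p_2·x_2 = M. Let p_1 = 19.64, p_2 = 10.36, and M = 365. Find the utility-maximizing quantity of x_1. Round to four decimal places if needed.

x_1* = 12.501

MRS = (x_2−3)/(x_1−8). Tangency with p_1/p_2 gives x_2−3 = (p_1/p_2)·(x_1−8).
After buying the subsistence bundle (8, 3), a share 0.5 of the remaining income goes to x_1: x_1* = 8 + 0.5·(M − 8p_1 − 3p_2)/p_1.
Discretionary income = 365 − 8·19.64 − 3·10.36 = 176.8; x_1* = 8 + 0.5·176.8/19.64 = 12.501.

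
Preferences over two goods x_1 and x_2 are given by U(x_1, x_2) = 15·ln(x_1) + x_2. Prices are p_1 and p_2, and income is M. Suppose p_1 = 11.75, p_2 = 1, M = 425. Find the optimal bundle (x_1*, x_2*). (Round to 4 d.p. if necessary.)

x_1* = 1.2766, x_2* = 410

Set MRS = p_1/p_2: (15/x_1)/1 = p_1/p_2.
So x_1*(p_1,p_2) = 15·p_2/p_1, independent of income; and x_2* = (M − 15·p_2)/p_2.
At the given prices: x_1* = 15·1/11.75 = 1.2766, and x_2* = 410.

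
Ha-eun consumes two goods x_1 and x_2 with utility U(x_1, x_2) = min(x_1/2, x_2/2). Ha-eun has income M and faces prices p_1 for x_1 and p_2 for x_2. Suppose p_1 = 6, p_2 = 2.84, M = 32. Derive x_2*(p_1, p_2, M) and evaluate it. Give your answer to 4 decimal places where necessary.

With perfect complements, no substitution: consume in ratio x_1:x_2 = 2:2.
Budget: p_1·x_1 + p_2·x_1 = M, so (2·p_1 + 2·p_2)·x_1 = 2·M.
Demand: x_1*(p_1,p_2,M) = 2·M/(2·p_1 + 2·p_2), x_2* = 2·M/(2·p_1 + 2·p_2).
Here 2·6 + 2·2.84 = 17.68, giving x_2* = 3.6199.

x_2* = 3.6199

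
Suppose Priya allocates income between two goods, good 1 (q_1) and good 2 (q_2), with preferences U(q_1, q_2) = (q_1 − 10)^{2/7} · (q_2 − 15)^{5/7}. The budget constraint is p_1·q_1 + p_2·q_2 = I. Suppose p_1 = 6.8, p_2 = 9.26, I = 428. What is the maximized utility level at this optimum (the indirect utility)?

MRS = (2/5)·(q_2−15)/(q_1−10). Tangency with p_1/p_2 gives q_2−15 = (5/2)·(p_1/p_2)·(q_1−10).
Substituting into the budget: q_1* = 10 + 2/7·(I − 10·p_1 − 15·p_2)/p_1, and q_2* = 15 + 5/7·(…)/p_2.
Discretionary income = 428 − 10·6.8 − 15·9.26 = 221.1; q_1* = 10 + 2/7·221.1/6.8 = 19.2899; q_2* = 15 + 5/7·221.1/9.26 = 32.0549.
Utility at the optimum: U(19.2899, 32.0549) = 14.3373.

V = 14.3373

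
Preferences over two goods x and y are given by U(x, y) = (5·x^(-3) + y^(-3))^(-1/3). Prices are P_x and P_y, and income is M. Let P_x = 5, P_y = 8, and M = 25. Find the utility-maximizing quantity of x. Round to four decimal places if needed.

x* = 2.5623

From the CES first-order condition, 5·(y/x)^(4) = P_x/P_y.
Hence y/x = ((1/5)·P_x/P_y)^(1/(4)), i.e. raised to the 0.25 power.
Substitute y = (y/x)·x into the budget: x* = M/(P_x + P_y·(y/x)).
Numerically y/x = 0.594604, so x* = 25/(5 + 8·0.594604) = 2.5623.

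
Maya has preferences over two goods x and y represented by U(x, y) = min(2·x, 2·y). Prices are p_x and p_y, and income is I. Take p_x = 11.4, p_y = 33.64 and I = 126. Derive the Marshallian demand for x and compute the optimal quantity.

x* = 2.7975

With perfect complements, no substitution: consume in ratio x:y = 2:2.
Budget: p_x·x + p_y·x = I, so (2·p_x + 2·p_y)·x = 2·I.
Demand: x*(p_x,p_y,I) = 2·I/(2·p_x + 2·p_y), y* = 2·I/(2·p_x + 2·p_y).
Here 2·11.4 + 2·33.64 = 90.08, giving x* = 2.7975.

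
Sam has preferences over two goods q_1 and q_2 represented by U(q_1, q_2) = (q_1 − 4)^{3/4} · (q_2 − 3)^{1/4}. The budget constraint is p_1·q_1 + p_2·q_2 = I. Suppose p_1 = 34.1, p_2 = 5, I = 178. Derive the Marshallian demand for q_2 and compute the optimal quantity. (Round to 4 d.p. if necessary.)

q_2* = 4.33

Let q_1' = q_1−4, q_2' = q_2−3. MRS = 3·q_2'/q_1' = p_1/p_2.
Substituting into the budget: q_1* = 4 + 0.75·(I − 4·p_1 − 3·p_2)/p_1, and q_2* = 3 + 0.25·(…)/p_2.
Discretionary income = 178 − 4·34.1 − 3·5 = 26.6; q_2* = 3 + 0.25·26.6/5 = 4.33.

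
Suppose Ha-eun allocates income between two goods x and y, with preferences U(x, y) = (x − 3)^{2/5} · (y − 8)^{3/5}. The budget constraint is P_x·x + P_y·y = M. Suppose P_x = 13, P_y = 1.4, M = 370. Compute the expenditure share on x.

After buying the subsistence bundle (3, 8), a share 0.4 of the remaining income goes to x: x* = 3 + 0.4·(M − 3P_x − 8P_y)/P_x.
Discretionary income = 370 − 3·13 − 8·1.4 = 319.8; x* = 3 + 0.4·319.8/13 = 12.84; y* = 8 + 0.6·319.8/1.4 = 145.0571.
Expenditure on x: 13·12.84 = 166.92; share = 0.4511.

share on x = 0.4511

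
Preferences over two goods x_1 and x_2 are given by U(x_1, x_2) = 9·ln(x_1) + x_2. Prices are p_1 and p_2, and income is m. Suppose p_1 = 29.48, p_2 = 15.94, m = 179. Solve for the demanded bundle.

x_1* = 4.8664, x_2* = 2.2296

So x_1*(p_1,p_2) = 9·p_2/p_1, independent of income; and x_2* = (m − 9·p_2)/p_2.
At the given prices: x_1* = 9·15.94/29.48 = 4.8664, and x_2* = 2.2296.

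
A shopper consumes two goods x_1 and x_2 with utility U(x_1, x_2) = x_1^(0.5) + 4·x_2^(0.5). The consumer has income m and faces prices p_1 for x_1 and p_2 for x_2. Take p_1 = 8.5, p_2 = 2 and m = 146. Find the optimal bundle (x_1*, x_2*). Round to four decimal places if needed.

From the CES first-order condition, (1/4)·(x_2/x_1)^(0.5) = p_1/p_2.
Hence x_2/x_1 = (4·p_1/p_2)^(1/(0.5)), i.e. raised to the 2 power.
With the ratio pinned down, the budget gives x_1* = m/(p_1 + p_2·(x_2/x_1)) and x_2* = (x_2/x_1)·x_1*.
Numerically x_2/x_1 = 289, so x_1* = 146/(8.5 + 2·289) = 0.2489 and x_2* = 289·0.2489 = 71.942.

x_1* = 0.2489, x_2* = 71.942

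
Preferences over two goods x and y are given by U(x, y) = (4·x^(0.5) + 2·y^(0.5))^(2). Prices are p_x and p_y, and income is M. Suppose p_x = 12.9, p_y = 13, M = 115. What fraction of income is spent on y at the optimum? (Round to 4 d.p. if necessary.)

MRS = MU_x/MU_y = 2·(y/x)^(0.5). Set equal to p_x/p_y.
Hence y/x = ((1/2)·p_x/p_y)^(1/(0.5)), i.e. raised to the 2 power.
With the ratio pinned down, the budget gives x* = M/(p_x + p_y·(y/x)) and y* = (y/x)·x*.
Numerically y/x = 0.246169, so x* = 115/(12.9 + 13·0.246169) = 7.1428 and y* = 0.246169·7.1428 = 1.7583.
Expenditure on y: 13·1.7583 = 22.8582; share = 0.1988.

share on y = 0.1988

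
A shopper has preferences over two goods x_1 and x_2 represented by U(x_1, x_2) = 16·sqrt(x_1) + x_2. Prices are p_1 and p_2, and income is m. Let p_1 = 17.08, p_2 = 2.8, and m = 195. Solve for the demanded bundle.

Thus x_1* = (8·p_2/p_1)² — independent of m — with the rest of income spent on x_2.
Plugging in: x_1* = (8·2.8/17.08)² = 1.72, x_2* = 59.1511.

x_1* = 1.72, x_2* = 59.1511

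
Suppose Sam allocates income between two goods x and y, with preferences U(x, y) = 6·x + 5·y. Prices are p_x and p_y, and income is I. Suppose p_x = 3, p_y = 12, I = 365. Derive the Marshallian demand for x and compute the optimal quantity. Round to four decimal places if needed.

x gives more utility per dollar, so spend all income on x: x* = I/p_x, y* = 0.
Numerically: x* = 121.6667, y* = 0.

x* = 121.6667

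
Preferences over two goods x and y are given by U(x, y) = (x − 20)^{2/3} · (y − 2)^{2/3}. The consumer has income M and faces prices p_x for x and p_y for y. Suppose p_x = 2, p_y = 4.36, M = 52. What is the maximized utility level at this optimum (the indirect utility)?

MRS = (y−2)/(x−20). Tangency with p_x/p_y gives y−2 = (p_x/p_y)·(x−20).
Substituting into the budget: x* = 20 + 0.5·(M − 20·p_x − 2·p_y)/p_x, and y* = 2 + 0.5·(…)/p_y.
Discretionary income = 52 − 20·2 − 2·4.36 = 3.28; x* = 20 + 0.5·3.28/2 = 20.82; y* = 2 + 0.5·3.28/4.36 = 2.3761.
Utility at the optimum: U(20.82, 2.3761) = 0.4565.

V = 0.4565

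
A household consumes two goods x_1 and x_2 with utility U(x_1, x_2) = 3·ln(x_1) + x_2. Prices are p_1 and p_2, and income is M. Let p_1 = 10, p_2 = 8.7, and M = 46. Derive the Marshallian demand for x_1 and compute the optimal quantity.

x_1* = 2.61

At the given prices: x_1* = 3·8.7/10 = 2.61.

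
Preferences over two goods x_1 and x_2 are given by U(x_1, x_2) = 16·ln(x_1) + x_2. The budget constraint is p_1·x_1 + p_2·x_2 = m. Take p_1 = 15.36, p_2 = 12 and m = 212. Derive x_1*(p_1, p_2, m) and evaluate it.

x_1* = 12.5

Set MRS = p_1/p_2: (16/x_1)/1 = p_1/p_2.
So x_1*(p_1,p_2) = 16·p_2/p_1, independent of income; and x_2* = (m − 16·p_2)/p_2.
At the given prices: x_1* = 16·12/15.36 = 12.5.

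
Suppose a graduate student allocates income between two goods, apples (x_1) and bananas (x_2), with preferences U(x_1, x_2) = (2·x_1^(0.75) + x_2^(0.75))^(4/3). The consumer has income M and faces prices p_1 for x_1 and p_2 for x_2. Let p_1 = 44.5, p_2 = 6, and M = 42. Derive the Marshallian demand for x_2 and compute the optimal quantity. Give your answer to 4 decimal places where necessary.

x_2* = 6.7358

MRS = MU_x_1/MU_x_2 = 2·(x_2/x_1)^(0.25). Set equal to p_1/p_2.
Solve for the ratio: x_2/x_1 = [(1/2)·p_1/p_2]^(4).
Substitute x_2 = (x_2/x_1)·x_1 into the budget: x_1* = M/(p_1 + p_2·(x_2/x_1)).
Numerically x_2/x_1 = 189.110246, so x_1* = 42/(44.5 + 6·189.110246) = 0.0356 and x_2* = 189.110246·0.0356 = 6.7358.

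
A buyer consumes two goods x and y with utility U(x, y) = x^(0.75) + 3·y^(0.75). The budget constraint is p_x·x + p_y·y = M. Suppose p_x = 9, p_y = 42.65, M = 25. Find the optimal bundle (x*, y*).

x* = 1.5773, y* = 0.2533

MRS = MU_x/MU_y = (1/3)·(y/x)^(0.25). Set equal to p_x/p_y.
Solve for the ratio: y/x = [3·p_x/p_y]^(4).
Substitute y = (y/x)·x into the budget: x* = M/(p_x + p_y·(y/x)).
Numerically y/x = 0.160612, so x* = 25/(9 + 42.65·0.160612) = 1.5773 and y* = 0.160612·1.5773 = 0.2533.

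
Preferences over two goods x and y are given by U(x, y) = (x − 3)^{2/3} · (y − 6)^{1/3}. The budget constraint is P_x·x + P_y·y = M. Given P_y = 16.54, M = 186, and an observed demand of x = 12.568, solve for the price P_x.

This is Cobb-Douglas in (x−3, y−6): tangency gives 2/3·P_y·(y−6) = 1/3·P_x·(x−3).
After buying the subsistence bundle (3, 6), a share 2/3 of the remaining income goes to x: x* = 3 + 2/3·(M − 3P_x − 6P_y)/P_x.
Set x* = 12.568 in the demand function and solve for P_x: P_x = 5.

P_x = 5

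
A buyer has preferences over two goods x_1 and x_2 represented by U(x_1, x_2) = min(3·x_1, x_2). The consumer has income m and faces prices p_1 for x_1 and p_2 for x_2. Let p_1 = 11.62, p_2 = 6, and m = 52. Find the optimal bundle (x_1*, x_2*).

Leontief preferences: the optimum is at the kink where x_1/1 = x_2/3, i.e. x_2 = 3·x_1.
Budget: p_1·x_1 + p_2·3·x_1 = m, so (p_1 + 3·p_2)·x_1 = m.
Demand: x_1*(p_1,p_2,m) = m/(p_1 + 3·p_2), x_2* = 3·m/(p_1 + 3·p_2).
Here 11.62 + 3·6 = 29.62, giving x_1* = 1.7556 and x_2* = 5.2667.

x_1* = 1.7556, x_2* = 5.2667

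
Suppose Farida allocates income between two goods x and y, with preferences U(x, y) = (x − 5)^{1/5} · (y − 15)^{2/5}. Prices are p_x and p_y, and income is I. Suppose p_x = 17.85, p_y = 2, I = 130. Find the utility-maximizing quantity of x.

x* = 5.2007

MRS = (1/2)·(y−15)/(x−5). Tangency with p_x/p_y gives y−15 = 2·(p_x/p_y)·(x−5).
Substituting into the budget: x* = 5 + 1/3·(I − 5·p_x − 15·p_y)/p_x, and y* = 15 + 2/3·(…)/p_y.
Discretionary income = 130 − 5·17.85 − 15·2 = 10.75; x* = 5 + 1/3·10.75/17.85 = 5.2007.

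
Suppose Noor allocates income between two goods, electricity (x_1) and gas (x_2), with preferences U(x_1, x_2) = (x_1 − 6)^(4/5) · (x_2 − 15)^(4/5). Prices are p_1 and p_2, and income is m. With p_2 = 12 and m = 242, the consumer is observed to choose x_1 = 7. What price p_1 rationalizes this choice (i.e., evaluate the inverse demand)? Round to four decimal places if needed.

p_1 = 7.75

Let x_1' = x_1−6, x_2' = x_2−15. MRS = x_2'/x_1' = p_1/p_2.
After buying the subsistence bundle (6, 15), a share 0.5 of the remaining income goes to x_1: x_1* = 6 + 0.5·(m − 6p_1 − 15p_2)/p_1.
Set x_1* = 7 in the demand function and solve for p_1: p_1 = 7.75.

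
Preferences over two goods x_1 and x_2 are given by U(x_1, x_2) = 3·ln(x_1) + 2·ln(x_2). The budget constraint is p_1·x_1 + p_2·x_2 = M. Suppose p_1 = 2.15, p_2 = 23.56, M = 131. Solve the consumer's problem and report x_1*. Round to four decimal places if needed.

x_1* = 36.5581

The MRS is (3/2)·x_2/x_1. Set MRS = p_1/p_2.
Rearranging, p_2·x_2 = (2/3)·p_1·x_1. Substituting into the budget gives p_1·x_1·(1 + (2/3)) = M.
Demand: x_1*(p_1,p_2,M) = 0.6·M/p_1 and x_2* = 0.4·M/p_2.
At p_1=2.15, p_2=23.56, M=131: x_1* = 0.6·131/2.15 = 36.5581.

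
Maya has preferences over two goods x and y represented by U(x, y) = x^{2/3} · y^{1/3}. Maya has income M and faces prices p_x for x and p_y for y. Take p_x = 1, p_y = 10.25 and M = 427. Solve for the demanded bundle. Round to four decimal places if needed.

x* = 284.6667, y* = 13.8862

Tangency: MRS = 2·y/x = p_x/p_y.
Rearranging, p_y·y = (1/2)·p_x·x. Substituting into the budget gives p_x·x·(1 + (1/2)) = M.
Demand: x*(p_x,p_y,M) = 2/3·M/p_x and y* = 1/3·M/p_y.
At p_x=1, p_y=10.25, M=427: x* = 2/3·427/1 = 284.6667, y* = 13.8862.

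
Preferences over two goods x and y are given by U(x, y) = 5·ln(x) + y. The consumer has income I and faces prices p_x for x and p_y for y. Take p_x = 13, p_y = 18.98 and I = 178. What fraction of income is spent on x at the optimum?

Set MRS = p_x/p_y: (5/x)/1 = p_x/p_y.
So x*(p_x,p_y) = 5·p_y/p_x, independent of income; and y* = (I − 5·p_y)/p_y.
At the given prices: x* = 5·18.98/13 = 7.3, and y* = 4.3783.
Expenditure on x: 13·7.3 = 94.9; share = 0.5331.

share on x = 0.5331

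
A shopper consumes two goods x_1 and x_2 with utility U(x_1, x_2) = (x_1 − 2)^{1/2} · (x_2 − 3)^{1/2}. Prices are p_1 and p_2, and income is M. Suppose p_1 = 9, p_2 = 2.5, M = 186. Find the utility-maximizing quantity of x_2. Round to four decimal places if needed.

x_2* = 35.1

Substituting into the budget: x_1* = 2 + 0.5·(M − 2·p_1 − 3·p_2)/p_1, and x_2* = 3 + 0.5·(…)/p_2.
Discretionary income = 186 − 2·9 − 3·2.5 = 160.5; x_2* = 3 + 0.5·160.5/2.5 = 35.1.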